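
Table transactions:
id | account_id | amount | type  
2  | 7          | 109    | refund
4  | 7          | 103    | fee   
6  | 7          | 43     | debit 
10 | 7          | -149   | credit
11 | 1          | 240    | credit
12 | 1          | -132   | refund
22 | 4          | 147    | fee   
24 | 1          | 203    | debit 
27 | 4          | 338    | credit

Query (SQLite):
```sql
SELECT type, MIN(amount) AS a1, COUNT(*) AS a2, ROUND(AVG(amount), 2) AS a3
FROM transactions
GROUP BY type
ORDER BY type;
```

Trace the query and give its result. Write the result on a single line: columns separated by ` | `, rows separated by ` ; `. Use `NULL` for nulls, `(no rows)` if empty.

credit | -149 | 3 | 143 ; debit | 43 | 2 | 123 ; fee | 103 | 2 | 125 ; refund | -132 | 2 | -11.5

Group transactions by type.
Per group compute: MIN(amount), COUNT(*), ROUND(AVG(amount), 2).
  credit: ids {10, 11, 27} → MIN(amount)=-149, COUNT(*)=3, ROUND(AVG(amount), 2)=143
  debit: ids {6, 24} → MIN(amount)=43, COUNT(*)=2, ROUND(AVG(amount), 2)=123
  fee: ids {4, 22} → MIN(amount)=103, COUNT(*)=2, ROUND(AVG(amount), 2)=125
  refund: ids {2, 12} → MIN(amount)=-132, COUNT(*)=2, ROUND(AVG(amount), 2)=-11.5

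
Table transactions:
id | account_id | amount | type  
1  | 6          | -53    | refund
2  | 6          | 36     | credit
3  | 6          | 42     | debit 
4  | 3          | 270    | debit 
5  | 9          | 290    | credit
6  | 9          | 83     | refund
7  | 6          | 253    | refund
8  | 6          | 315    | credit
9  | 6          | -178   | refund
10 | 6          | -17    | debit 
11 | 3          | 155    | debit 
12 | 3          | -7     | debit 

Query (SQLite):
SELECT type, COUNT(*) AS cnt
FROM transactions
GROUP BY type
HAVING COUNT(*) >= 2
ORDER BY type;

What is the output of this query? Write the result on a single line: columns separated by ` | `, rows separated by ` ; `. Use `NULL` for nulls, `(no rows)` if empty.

Partition transactions by type; compute COUNT(*) within each group.
HAVING: keep groups with count ≥ 2.
  credit: ids {2, 5, 8} → COUNT(*)=3
  debit: ids {3, 4, 10, 11, 12} → COUNT(*)=5
  refund: ids {1, 6, 7, 9} → COUNT(*)=4

credit | 3 ; debit | 5 ; refund | 4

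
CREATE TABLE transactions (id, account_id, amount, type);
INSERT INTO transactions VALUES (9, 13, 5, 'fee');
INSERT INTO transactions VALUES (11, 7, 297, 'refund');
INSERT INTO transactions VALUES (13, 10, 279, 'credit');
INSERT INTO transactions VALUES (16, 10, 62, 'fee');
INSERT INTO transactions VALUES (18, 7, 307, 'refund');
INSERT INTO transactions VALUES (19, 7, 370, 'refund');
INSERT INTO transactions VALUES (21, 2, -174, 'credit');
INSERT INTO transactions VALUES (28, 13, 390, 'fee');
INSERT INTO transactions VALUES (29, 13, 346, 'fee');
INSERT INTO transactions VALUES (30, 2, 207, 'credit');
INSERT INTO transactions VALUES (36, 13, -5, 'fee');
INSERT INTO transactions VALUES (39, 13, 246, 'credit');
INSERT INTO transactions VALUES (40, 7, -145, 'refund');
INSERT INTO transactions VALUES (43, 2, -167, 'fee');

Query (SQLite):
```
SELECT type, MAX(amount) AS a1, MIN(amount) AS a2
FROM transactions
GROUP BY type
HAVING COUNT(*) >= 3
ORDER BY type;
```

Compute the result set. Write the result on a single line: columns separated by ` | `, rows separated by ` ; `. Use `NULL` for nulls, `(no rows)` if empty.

Group transactions by type.
Per group compute: MAX(amount), MIN(amount).
HAVING: drop groups with fewer than 3 rows.
  credit: ids {13, 21, 30, 39} → MAX(amount)=279, MIN(amount)=-174
  fee: ids {9, 16, 28, 29, 36, 43} → MAX(amount)=390, MIN(amount)=-167
  refund: ids {11, 18, 19, 40} → MAX(amount)=370, MIN(amount)=-145

credit | 279 | -174 ; fee | 390 | -167 ; refund | 370 | -145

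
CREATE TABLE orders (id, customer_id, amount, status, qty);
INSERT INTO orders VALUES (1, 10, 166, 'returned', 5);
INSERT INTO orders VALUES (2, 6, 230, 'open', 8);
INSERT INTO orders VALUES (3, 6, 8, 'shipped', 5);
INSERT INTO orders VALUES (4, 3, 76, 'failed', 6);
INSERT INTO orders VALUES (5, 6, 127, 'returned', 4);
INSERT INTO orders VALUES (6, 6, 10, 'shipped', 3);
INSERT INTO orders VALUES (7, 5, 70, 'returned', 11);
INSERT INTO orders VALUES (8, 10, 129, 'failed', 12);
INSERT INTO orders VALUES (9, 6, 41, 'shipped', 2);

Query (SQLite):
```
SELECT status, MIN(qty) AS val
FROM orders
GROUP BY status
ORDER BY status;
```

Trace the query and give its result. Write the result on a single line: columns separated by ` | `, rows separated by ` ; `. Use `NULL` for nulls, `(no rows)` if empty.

Partition orders by status; compute MIN(qty) within each group.
  failed: ids {4, 8} → MIN(qty)=6
  open: ids {2} → MIN(qty)=8
  returned: ids {1, 5, 7} → MIN(qty)=4
  shipped: ids {3, 6, 9} → MIN(qty)=2

failed | 6 ; open | 8 ; returned | 4 ; shipped | 2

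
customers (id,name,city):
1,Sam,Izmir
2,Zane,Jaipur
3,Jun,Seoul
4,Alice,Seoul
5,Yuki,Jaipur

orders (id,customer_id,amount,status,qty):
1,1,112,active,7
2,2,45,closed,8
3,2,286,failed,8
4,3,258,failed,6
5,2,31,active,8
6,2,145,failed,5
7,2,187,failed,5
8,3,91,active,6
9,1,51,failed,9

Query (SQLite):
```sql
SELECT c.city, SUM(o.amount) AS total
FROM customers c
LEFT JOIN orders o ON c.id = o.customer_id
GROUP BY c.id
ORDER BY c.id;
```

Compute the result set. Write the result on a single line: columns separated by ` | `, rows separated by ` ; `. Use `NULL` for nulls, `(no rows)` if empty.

Izmir | 163 ; Jaipur | 694 ; Seoul | 349 ; Seoul | NULL ; Jaipur | NULL

LEFT JOIN keeps every customers row; unmatched ones get NULL for orders columns.
Group by customers.id and compute SUM(o.amount). SUM over an all-NULL group is NULL.
  1: ids {1, 9} → SUM(o.amount)=163
  2: ids {2, 3, 5, 6, 7} → SUM(o.amount)=694
  3: ids {4, 8} → SUM(o.amount)=349
  4: ids {—} → SUM(o.amount)=NULL
  5: ids {—} → SUM(o.amount)=NULL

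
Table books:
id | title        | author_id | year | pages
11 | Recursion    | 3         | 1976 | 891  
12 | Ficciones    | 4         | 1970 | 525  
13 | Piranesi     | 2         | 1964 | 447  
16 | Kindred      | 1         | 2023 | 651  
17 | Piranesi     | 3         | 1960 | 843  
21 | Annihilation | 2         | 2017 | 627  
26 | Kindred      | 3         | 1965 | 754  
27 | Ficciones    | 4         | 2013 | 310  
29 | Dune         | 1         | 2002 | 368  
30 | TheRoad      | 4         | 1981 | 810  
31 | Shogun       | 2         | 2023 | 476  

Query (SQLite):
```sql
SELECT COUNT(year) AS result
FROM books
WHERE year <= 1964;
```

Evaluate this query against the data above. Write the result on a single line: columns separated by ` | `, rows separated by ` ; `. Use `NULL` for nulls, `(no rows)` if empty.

Rows where year <= 1964 → year values: [1964, 1960].
COUNT(year) counts non-NULL values → 2.

2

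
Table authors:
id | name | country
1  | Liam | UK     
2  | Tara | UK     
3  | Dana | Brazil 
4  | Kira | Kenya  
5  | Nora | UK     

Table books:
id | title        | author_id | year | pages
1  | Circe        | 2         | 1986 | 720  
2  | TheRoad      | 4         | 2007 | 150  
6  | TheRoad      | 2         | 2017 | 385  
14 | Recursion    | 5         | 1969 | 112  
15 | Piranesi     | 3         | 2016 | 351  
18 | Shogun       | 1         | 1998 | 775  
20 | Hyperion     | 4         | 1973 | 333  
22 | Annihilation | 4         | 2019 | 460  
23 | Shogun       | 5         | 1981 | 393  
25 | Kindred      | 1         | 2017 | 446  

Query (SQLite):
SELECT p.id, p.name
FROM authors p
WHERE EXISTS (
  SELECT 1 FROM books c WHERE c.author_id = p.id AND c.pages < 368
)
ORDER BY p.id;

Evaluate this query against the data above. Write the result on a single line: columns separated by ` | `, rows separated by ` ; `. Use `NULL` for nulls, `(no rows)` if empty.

3 | Dana ; 4 | Kira ; 5 | Nora

For each authors row, check whether any books with matching author_id has pages < 368.
Keep rows where that is true.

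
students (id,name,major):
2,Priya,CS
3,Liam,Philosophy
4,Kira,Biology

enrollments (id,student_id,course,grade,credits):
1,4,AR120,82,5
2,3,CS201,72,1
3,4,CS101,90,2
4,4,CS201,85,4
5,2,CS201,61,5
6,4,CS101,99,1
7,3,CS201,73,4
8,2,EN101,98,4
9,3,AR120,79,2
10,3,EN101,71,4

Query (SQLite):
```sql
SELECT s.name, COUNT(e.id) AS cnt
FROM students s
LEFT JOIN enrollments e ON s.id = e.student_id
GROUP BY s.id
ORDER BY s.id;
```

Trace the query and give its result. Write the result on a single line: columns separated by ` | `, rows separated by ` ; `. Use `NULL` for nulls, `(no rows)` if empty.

LEFT JOIN keeps every students row; unmatched ones get NULL for enrollments columns.
Group by students.id and compute COUNT(e.id). COUNT(col) of an all-NULL group is 0.
  2: ids {5, 8} → COUNT(e.id)=2
  3: ids {2, 7, 9, 10} → COUNT(e.id)=4
  4: ids {1, 3, 4, 6} → COUNT(e.id)=4

Priya | 2 ; Liam | 4 ; Kira | 4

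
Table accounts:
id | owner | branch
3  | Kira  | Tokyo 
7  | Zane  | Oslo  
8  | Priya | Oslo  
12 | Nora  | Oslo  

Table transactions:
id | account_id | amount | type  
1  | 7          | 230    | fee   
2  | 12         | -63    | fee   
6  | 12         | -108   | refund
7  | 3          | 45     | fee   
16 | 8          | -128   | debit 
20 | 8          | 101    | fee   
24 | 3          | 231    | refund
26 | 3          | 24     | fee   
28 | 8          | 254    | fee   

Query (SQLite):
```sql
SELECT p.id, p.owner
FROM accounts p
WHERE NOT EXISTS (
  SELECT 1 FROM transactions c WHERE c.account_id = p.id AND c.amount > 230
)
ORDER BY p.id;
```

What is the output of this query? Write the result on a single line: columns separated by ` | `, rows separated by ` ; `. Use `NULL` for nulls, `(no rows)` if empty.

7 | Zane ; 12 | Nora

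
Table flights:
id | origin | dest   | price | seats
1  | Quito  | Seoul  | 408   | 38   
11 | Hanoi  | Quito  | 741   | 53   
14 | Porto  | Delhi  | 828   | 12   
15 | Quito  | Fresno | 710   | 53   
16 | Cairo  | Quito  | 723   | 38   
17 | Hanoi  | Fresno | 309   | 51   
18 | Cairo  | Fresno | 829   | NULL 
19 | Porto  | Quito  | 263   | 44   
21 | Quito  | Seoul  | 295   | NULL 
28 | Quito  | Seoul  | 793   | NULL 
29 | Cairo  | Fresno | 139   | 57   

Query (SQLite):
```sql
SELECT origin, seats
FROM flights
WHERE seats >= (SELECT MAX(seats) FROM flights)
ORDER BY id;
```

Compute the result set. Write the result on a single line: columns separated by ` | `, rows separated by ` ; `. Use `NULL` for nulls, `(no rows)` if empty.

Scalar subquery: MAX(seats) over all flights rows = 57.
Keep rows where seats >= that value.

Cairo | 57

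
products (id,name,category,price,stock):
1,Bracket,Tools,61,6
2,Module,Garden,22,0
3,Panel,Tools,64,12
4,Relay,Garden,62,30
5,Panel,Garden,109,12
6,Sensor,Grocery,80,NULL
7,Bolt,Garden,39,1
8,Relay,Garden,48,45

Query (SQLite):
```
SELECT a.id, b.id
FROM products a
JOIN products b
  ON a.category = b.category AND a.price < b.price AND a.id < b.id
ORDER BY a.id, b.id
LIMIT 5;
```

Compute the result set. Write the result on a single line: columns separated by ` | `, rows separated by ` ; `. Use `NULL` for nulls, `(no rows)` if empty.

1 | 3 ; 2 | 4 ; 2 | 5 ; 2 | 7 ; 2 | 8

Pairs (a,b) with same category, a.price < b.price, a.id < b.id.
category groups: Garden:{2,4,5,7,8} Grocery:{6} Tools:{1,3}
Ordered by (a.id, b.id); first 5.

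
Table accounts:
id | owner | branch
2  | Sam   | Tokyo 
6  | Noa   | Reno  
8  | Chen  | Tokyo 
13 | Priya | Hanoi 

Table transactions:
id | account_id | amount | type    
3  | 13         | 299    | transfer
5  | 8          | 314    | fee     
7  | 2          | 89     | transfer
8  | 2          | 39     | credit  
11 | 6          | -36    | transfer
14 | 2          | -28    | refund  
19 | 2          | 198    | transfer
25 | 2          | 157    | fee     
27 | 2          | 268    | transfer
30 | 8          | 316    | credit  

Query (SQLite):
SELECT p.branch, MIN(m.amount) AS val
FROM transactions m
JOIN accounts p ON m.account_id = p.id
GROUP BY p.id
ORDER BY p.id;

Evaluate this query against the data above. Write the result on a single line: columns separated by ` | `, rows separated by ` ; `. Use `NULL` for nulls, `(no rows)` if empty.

Join each transactions row to its accounts via account_id.
Group joined rows by accounts.id; compute MIN(m.amount) per group.
  2: ids {7, 8, 14, 19, 25, 27} → MIN(m.amount)=-28
  6: ids {11} → MIN(m.amount)=-36
  8: ids {5, 30} → MIN(m.amount)=314
  13: ids {3} → MIN(m.amount)=299

Tokyo | -28 ; Reno | -36 ; Tokyo | 314 ; Hanoi | 299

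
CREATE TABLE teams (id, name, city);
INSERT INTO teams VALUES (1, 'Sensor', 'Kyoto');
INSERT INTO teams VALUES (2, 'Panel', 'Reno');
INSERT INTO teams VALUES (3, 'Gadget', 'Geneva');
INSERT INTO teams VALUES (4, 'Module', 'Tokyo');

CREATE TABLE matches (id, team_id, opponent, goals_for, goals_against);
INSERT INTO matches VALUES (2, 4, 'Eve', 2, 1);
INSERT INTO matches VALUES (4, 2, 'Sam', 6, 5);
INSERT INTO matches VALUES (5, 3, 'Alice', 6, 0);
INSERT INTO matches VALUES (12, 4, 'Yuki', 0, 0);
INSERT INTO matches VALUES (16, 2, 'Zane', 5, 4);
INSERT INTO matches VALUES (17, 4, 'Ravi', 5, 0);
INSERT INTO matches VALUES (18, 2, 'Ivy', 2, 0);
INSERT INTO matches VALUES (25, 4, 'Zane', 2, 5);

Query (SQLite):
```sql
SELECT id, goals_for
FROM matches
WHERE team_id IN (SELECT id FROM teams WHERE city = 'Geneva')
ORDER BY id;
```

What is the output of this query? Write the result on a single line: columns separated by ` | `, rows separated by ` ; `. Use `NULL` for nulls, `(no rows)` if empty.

5 | 6

Inner query: teams.id where city = 'Geneva'.
Outer: keep matches rows whose team_id is in that set.
Inner query → {3}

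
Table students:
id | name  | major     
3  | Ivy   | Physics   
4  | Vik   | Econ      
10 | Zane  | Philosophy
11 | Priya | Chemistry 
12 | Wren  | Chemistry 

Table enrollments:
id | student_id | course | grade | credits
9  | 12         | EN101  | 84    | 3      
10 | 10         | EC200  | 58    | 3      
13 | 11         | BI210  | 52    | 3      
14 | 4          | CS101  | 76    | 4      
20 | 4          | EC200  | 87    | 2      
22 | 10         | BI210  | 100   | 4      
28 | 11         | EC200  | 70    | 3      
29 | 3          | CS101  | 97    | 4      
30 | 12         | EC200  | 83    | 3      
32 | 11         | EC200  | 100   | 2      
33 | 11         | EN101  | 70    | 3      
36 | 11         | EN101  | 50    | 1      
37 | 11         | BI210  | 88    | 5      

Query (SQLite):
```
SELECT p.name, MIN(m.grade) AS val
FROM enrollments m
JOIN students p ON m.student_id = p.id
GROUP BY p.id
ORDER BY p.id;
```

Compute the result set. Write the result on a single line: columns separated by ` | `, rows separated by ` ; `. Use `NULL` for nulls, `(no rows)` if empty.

Join each enrollments row to its students via student_id.
Group joined rows by students.id; compute MIN(m.grade) per group.
  3: ids {29} → MIN(m.grade)=97
  4: ids {14, 20} → MIN(m.grade)=76
  10: ids {10, 22} → MIN(m.grade)=58
  11: ids {13, 28, 32, 33, 36, 37} → MIN(m.grade)=50
  12: ids {9, 30} → MIN(m.grade)=83

Ivy | 97 ; Vik | 76 ; Zane | 58 ; Priya | 50 ; Wren | 83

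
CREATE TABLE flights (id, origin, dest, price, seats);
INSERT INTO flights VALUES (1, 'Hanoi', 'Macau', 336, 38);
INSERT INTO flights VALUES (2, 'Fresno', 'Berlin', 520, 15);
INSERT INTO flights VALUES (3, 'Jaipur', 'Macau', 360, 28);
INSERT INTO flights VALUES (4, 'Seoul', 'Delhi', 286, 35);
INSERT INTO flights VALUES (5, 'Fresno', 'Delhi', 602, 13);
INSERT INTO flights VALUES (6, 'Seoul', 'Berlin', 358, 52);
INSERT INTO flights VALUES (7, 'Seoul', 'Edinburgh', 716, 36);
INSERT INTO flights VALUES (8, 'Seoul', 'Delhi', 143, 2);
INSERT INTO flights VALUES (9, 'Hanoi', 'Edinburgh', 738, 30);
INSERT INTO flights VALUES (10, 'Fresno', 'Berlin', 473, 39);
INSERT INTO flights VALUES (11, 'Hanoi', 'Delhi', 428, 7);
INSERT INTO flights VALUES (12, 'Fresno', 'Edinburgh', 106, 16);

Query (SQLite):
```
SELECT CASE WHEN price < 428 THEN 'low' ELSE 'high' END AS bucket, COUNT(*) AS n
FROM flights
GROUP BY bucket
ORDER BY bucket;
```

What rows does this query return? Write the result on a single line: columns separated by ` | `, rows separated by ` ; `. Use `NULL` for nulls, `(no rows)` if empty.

high | 6 ; low | 6

Bucket rows by price < 428 → 'low' else 'high'; count each bucket.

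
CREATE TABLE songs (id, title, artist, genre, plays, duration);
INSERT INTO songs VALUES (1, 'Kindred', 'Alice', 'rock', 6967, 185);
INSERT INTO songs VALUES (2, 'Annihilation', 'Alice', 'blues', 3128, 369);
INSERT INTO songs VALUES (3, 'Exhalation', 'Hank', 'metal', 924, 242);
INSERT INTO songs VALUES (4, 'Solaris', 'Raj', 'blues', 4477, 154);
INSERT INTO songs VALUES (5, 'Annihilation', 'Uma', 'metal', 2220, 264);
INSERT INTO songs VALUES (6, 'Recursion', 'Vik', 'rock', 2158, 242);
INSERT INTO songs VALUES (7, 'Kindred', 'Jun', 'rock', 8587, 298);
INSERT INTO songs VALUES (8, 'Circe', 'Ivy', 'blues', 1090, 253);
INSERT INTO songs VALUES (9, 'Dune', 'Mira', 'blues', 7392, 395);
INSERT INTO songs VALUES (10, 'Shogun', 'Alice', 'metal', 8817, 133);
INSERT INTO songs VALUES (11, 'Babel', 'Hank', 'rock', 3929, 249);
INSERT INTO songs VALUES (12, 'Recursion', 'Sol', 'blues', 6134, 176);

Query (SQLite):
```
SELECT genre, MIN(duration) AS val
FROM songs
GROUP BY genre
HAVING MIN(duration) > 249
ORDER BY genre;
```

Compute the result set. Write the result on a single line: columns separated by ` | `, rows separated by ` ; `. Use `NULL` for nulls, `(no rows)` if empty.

(no rows)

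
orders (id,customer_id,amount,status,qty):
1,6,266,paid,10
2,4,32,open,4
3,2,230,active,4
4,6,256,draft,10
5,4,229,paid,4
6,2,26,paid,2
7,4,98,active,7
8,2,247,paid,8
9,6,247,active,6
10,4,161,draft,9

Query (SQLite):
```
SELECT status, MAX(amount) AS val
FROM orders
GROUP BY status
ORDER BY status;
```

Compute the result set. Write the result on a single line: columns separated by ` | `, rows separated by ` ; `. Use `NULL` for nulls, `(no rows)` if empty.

active | 247 ; draft | 256 ; open | 32 ; paid | 266

Partition orders by status; compute MAX(amount) within each group.
  active: ids {3, 7, 9} → MAX(amount)=247
  draft: ids {4, 10} → MAX(amount)=256
  open: ids {2} → MAX(amount)=32
  paid: ids {1, 5, 6, 8} → MAX(amount)=266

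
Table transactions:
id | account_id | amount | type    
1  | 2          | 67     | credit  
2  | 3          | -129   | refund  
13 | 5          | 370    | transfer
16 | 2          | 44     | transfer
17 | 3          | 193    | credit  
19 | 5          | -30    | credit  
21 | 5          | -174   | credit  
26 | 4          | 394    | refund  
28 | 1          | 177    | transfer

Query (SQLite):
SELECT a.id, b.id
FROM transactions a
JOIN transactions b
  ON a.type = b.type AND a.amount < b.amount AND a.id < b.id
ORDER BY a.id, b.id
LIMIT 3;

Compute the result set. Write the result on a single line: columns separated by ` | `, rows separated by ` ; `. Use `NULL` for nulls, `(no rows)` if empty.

Pairs (a,b) with same type, a.amount < b.amount, a.id < b.id.
type groups: credit:{1,17,19,21} refund:{2,26} transfer:{13,16,28}
Ordered by (a.id, b.id); first 3.

1 | 17 ; 2 | 26 ; 16 | 28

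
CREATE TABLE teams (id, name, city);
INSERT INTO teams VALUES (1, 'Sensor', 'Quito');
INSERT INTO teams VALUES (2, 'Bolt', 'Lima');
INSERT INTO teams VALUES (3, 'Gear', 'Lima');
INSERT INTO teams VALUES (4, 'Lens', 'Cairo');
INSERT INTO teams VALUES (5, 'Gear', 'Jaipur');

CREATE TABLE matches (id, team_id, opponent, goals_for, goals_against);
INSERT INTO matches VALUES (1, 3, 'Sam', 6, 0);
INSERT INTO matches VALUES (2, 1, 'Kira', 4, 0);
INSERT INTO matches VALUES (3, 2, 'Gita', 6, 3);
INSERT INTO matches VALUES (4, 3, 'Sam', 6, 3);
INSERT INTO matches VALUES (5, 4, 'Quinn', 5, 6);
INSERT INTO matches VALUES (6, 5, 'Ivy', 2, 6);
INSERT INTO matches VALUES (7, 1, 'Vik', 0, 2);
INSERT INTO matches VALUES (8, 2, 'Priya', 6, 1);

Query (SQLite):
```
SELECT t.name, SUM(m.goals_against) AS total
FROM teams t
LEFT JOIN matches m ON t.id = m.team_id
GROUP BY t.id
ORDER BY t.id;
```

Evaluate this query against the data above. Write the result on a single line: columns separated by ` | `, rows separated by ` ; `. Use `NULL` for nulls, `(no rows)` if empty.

Sensor | 2 ; Bolt | 4 ; Gear | 3 ; Lens | 6 ; Gear | 6

LEFT JOIN keeps every teams row; unmatched ones get NULL for matches columns.
Group by teams.id and compute SUM(m.goals_against). SUM over an all-NULL group is NULL.
  1: ids {2, 7} → SUM(m.goals_against)=2
  2: ids {3, 8} → SUM(m.goals_against)=4
  3: ids {1, 4} → SUM(m.goals_against)=3
  4: ids {5} → SUM(m.goals_against)=6
  5: ids {6} → SUM(m.goals_against)=6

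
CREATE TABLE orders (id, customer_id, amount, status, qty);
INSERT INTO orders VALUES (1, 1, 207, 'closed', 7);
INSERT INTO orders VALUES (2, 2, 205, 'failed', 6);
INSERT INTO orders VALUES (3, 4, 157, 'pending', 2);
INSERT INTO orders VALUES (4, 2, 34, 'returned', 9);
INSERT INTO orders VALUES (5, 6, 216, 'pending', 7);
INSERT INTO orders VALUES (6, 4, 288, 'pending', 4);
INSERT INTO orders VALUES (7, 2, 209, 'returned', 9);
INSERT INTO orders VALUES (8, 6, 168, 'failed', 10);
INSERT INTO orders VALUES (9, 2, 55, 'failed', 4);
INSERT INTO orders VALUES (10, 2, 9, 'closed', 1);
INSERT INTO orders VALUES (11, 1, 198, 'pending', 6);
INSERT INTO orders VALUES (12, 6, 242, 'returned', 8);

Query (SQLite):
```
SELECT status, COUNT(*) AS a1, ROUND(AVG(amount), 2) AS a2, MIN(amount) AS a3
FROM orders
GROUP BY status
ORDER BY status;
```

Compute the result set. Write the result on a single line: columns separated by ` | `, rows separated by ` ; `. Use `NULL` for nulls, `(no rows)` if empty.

Group orders by status.
Per group compute: COUNT(*), ROUND(AVG(amount), 2), MIN(amount).
  closed: ids {1, 10} → COUNT(*)=2, ROUND(AVG(amount), 2)=108, MIN(amount)=9
  failed: ids {2, 8, 9} → COUNT(*)=3, ROUND(AVG(amount), 2)=142.67, MIN(amount)=55
  pending: ids {3, 5, 6, 11} → COUNT(*)=4, ROUND(AVG(amount), 2)=214.75, MIN(amount)=157
  returned: ids {4, 7, 12} → COUNT(*)=3, ROUND(AVG(amount), 2)=161.67, MIN(amount)=34

closed | 2 | 108 | 9 ; failed | 3 | 142.67 | 55 ; pending | 4 | 214.75 | 157 ; returned | 3 | 161.67 | 34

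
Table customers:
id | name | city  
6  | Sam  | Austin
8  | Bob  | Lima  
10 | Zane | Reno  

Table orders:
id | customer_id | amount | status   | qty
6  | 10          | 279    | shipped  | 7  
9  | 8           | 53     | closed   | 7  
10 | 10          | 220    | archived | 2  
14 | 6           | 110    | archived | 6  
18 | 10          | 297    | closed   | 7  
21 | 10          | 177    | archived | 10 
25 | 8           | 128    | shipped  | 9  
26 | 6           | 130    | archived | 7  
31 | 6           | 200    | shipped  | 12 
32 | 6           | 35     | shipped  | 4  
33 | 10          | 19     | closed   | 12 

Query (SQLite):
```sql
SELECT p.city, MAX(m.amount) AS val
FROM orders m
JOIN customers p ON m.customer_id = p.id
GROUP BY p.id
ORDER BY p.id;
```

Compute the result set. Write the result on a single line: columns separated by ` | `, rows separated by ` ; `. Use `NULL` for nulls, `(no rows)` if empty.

Join each orders row to its customers via customer_id.
Group joined rows by customers.id; compute MAX(m.amount) per group.
  6: ids {14, 26, 31, 32} → MAX(m.amount)=200
  8: ids {9, 25} → MAX(m.amount)=128
  10: ids {6, 10, 18, 21, 33} → MAX(m.amount)=297

Austin | 200 ; Lima | 128 ; Reno | 297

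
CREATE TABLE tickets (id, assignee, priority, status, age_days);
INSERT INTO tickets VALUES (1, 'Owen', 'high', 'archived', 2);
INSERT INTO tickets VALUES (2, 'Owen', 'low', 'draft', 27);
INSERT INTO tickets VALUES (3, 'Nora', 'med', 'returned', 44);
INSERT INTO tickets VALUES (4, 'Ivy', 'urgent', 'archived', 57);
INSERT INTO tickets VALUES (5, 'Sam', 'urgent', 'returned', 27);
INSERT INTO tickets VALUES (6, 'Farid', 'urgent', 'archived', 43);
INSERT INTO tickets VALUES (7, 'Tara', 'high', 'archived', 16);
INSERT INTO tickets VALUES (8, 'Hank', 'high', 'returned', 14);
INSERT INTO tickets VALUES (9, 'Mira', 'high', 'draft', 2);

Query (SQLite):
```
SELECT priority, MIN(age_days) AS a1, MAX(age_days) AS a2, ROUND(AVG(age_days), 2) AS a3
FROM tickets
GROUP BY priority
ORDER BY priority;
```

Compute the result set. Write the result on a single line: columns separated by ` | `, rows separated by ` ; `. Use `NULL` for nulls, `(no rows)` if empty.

Group tickets by priority.
Per group compute: MIN(age_days), MAX(age_days), ROUND(AVG(age_days), 2).
  high: ids {1, 7, 8, 9} → MIN(age_days)=2, MAX(age_days)=16, ROUND(AVG(age_days), 2)=8.5
  low: ids {2} → MIN(age_days)=27, MAX(age_days)=27, ROUND(AVG(age_days), 2)=27
  med: ids {3} → MIN(age_days)=44, MAX(age_days)=44, ROUND(AVG(age_days), 2)=44
  urgent: ids {4, 5, 6} → MIN(age_days)=27, MAX(age_days)=57, ROUND(AVG(age_days), 2)=42.33

high | 2 | 16 | 8.5 ; low | 27 | 27 | 27 ; med | 44 | 44 | 44 ; urgent | 27 | 57 | 42.33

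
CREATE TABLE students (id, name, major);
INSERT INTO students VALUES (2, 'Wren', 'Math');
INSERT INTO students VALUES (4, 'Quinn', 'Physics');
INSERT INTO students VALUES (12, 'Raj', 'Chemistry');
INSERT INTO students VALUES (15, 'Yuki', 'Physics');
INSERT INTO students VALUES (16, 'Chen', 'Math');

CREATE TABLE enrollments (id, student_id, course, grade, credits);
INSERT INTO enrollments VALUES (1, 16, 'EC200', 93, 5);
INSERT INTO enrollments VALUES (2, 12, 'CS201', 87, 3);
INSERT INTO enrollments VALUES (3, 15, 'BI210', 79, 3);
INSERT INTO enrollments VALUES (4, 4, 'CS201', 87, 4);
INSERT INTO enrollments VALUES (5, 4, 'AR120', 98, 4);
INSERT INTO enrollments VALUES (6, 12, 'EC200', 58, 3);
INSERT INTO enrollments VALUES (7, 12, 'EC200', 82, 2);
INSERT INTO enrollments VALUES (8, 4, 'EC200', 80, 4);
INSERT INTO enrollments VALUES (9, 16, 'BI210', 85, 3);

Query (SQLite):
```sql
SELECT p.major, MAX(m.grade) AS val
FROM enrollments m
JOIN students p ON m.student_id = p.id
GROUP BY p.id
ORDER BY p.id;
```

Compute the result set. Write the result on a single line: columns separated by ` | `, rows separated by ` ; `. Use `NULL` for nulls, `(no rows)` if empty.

Physics | 98 ; Chemistry | 87 ; Physics | 79 ; Math | 93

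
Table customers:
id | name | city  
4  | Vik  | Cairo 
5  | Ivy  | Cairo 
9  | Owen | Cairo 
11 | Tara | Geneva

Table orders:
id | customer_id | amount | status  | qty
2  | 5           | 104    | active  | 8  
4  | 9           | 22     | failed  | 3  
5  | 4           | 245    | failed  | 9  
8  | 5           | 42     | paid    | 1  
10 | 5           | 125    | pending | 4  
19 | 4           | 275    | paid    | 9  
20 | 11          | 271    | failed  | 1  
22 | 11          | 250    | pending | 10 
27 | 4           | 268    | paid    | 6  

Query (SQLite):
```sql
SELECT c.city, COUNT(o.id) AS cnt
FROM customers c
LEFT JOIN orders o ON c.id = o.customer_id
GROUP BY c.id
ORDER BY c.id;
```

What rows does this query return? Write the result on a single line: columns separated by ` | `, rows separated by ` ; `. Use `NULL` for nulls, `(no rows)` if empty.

Cairo | 3 ; Cairo | 3 ; Cairo | 1 ; Geneva | 2

LEFT JOIN keeps every customers row; unmatched ones get NULL for orders columns.
Group by customers.id and compute COUNT(o.id). COUNT(col) of an all-NULL group is 0.
  4: ids {5, 19, 27} → COUNT(o.id)=3
  5: ids {2, 8, 10} → COUNT(o.id)=3
  9: ids {4} → COUNT(o.id)=1
  11: ids {20, 22} → COUNT(o.id)=2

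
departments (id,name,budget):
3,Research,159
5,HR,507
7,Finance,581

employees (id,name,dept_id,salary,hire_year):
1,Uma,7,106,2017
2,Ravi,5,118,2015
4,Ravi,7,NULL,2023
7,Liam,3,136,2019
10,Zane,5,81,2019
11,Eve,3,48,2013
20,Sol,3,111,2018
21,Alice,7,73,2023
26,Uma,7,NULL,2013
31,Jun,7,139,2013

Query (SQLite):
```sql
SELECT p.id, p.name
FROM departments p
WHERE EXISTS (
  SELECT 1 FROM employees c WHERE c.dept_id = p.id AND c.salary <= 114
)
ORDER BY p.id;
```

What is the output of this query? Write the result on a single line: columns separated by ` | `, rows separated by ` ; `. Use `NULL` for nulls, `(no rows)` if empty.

For each departments row, check whether any employees with matching dept_id has salary <= 114.
Keep rows where that is true.

3 | Research ; 5 | HR ; 7 | Finance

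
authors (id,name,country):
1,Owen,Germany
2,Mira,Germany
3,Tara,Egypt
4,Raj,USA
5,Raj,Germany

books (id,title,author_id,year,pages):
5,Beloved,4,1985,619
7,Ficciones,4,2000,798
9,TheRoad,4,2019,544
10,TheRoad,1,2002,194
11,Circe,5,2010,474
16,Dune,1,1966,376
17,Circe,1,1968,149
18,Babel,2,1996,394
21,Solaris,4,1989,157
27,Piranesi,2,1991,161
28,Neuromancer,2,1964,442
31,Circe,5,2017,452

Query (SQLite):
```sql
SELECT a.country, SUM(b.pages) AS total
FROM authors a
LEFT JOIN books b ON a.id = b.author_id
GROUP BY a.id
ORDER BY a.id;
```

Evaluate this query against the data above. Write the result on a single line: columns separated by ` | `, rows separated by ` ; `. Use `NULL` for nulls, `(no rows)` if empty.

LEFT JOIN keeps every authors row; unmatched ones get NULL for books columns.
Group by authors.id and compute SUM(b.pages). SUM over an all-NULL group is NULL.
  1: ids {10, 16, 17} → SUM(b.pages)=719
  2: ids {18, 27, 28} → SUM(b.pages)=997
  3: ids {—} → SUM(b.pages)=NULL
  4: ids {5, 7, 9, 21} → SUM(b.pages)=2118
  5: ids {11, 31} → SUM(b.pages)=926

Germany | 719 ; Germany | 997 ; Egypt | NULL ; USA | 2118 ; Germany | 926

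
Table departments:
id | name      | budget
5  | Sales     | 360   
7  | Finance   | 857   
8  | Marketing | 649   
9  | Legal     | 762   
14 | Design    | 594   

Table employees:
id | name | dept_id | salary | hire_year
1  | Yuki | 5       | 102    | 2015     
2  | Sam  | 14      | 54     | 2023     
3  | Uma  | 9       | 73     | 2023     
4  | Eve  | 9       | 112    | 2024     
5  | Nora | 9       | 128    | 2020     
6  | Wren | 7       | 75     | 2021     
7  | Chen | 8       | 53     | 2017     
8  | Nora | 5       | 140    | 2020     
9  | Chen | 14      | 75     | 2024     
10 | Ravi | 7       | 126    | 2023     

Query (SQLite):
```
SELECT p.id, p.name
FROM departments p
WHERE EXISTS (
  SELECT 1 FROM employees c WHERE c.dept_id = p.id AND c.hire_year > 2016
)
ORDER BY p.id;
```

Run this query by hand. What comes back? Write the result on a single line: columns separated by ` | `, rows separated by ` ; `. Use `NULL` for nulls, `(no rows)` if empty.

For each departments row, check whether any employees with matching dept_id has hire_year > 2016.
Keep rows where that is true.

5 | Sales ; 7 | Finance ; 8 | Marketing ; 9 | Legal ; 14 | Design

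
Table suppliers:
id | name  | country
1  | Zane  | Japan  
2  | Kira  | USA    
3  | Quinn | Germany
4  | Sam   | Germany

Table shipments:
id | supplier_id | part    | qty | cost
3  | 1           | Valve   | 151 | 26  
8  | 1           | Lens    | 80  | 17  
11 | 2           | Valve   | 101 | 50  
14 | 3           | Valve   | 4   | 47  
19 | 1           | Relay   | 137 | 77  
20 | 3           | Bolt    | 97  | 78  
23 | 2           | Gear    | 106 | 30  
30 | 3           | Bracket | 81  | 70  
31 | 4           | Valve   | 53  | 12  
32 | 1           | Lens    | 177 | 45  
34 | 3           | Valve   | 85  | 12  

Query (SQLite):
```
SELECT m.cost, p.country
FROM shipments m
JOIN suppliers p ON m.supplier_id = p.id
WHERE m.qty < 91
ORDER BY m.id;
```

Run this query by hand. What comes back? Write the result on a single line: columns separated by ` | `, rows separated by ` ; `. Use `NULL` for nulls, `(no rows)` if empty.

17 | Japan ; 47 | Germany ; 70 | Germany ; 12 | Germany ; 12 | Germany

Each shipments row matches the suppliers row where supplier_id = suppliers.id.
Then keep rows with m.qty < 91.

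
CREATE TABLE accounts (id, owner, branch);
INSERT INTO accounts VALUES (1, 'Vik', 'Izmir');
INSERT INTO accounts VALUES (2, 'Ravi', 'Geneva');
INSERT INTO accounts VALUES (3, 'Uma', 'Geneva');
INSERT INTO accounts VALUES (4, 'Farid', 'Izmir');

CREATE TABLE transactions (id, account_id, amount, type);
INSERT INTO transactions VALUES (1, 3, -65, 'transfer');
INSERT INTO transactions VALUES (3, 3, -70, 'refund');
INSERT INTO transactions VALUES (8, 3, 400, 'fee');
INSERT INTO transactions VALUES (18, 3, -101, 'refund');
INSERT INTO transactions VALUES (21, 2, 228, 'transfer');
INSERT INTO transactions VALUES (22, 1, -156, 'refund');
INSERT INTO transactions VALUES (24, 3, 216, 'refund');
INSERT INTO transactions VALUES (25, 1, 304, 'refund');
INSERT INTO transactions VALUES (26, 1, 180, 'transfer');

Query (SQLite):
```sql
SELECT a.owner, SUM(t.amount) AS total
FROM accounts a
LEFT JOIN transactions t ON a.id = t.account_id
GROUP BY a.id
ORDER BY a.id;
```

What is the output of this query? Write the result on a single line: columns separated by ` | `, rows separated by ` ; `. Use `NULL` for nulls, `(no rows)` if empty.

Vik | 328 ; Ravi | 228 ; Uma | 380 ; Farid | NULL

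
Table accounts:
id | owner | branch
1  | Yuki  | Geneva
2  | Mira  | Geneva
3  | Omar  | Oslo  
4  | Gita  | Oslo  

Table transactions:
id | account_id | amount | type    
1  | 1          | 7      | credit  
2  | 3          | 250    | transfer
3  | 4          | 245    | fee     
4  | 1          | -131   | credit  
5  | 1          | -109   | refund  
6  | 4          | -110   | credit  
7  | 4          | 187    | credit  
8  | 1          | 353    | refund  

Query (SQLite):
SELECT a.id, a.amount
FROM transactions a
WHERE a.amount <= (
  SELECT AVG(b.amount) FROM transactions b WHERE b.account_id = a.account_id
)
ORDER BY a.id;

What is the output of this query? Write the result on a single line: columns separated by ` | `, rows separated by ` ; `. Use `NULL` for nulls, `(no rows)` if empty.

1 | 7 ; 2 | 250 ; 4 | -131 ; 5 | -109 ; 6 | -110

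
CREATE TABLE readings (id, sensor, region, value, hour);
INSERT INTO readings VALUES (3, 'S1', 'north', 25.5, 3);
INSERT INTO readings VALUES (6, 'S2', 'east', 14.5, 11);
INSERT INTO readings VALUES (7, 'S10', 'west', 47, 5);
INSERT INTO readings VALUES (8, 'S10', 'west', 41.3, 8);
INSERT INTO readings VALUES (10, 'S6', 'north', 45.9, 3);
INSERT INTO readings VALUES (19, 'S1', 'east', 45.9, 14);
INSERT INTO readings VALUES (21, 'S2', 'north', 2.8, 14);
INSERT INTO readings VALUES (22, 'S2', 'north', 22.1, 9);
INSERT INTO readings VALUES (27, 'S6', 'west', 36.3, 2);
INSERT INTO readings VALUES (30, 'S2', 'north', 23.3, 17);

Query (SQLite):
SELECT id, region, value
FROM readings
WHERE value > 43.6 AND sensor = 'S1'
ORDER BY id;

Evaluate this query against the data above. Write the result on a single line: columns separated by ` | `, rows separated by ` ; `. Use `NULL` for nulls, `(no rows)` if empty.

value > 43.6: ids {7, 10, 19}
sensor = 'S1': ids {3, 19}
Combine with AND.

19 | east | 45.9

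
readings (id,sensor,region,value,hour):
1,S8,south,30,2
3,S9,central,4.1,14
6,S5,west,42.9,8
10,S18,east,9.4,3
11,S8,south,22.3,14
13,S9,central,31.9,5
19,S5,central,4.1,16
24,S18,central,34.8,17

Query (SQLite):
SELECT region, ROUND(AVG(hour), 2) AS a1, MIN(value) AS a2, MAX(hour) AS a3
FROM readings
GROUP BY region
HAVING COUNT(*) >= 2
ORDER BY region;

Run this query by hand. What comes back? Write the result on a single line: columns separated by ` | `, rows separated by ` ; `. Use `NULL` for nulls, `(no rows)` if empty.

central | 13 | 4.1 | 17 ; south | 8 | 22.3 | 14

Group readings by region.
Per group compute: ROUND(AVG(hour), 2), MIN(value), MAX(hour).
HAVING: drop groups with fewer than 2 rows.
  central: ids {3, 13, 19, 24} → ROUND(AVG(hour), 2)=13, MIN(value)=4.1, MAX(hour)=17
  east: ids {10} → ROUND(AVG(hour), 2)=3, MIN(value)=9.4, MAX(hour)=3
  south: ids {1, 11} → ROUND(AVG(hour), 2)=8, MIN(value)=22.3, MAX(hour)=14
  west: ids {6} → ROUND(AVG(hour), 2)=8, MIN(value)=42.9, MAX(hour)=8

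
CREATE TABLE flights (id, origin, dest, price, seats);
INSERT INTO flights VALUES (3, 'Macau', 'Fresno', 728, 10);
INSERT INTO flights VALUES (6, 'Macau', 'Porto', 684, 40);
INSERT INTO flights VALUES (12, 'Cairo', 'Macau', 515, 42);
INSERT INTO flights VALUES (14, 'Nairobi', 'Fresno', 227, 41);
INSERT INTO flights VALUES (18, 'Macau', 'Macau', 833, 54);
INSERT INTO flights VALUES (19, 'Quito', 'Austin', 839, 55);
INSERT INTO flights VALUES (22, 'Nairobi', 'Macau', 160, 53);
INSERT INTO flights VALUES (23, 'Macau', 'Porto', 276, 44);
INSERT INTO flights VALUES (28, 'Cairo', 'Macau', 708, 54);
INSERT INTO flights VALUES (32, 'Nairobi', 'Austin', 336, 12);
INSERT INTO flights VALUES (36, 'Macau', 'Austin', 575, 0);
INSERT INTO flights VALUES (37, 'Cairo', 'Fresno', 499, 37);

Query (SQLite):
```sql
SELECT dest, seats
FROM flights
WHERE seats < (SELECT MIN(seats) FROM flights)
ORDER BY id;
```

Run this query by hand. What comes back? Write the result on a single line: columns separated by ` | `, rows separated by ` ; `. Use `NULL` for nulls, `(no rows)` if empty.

(no rows)

Scalar subquery: MIN(seats) over all flights rows = 0.
Keep rows where seats < that value.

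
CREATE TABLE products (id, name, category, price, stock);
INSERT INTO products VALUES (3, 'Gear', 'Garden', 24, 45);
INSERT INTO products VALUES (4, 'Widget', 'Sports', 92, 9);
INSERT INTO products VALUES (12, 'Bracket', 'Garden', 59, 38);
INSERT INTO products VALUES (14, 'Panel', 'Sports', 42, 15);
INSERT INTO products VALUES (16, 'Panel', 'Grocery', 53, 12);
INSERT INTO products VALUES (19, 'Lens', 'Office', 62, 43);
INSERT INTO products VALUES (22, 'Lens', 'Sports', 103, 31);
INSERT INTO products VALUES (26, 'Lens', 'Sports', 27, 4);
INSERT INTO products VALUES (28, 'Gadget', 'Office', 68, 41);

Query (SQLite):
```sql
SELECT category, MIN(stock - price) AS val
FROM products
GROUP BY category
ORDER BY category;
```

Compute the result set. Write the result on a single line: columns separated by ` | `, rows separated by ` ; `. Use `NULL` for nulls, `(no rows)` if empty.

Garden | -21 ; Grocery | -41 ; Office | -27 ; Sports | -83

For each row compute stock - price.
Group by category; take MIN of the expression per group.
  Garden: ids {3, 12} → MIN(stock - price)=-21
  Grocery: ids {16} → MIN(stock - price)=-41
  Office: ids {19, 28} → MIN(stock - price)=-27
  Sports: ids {4, 14, 22, 26} → MIN(stock - price)=-83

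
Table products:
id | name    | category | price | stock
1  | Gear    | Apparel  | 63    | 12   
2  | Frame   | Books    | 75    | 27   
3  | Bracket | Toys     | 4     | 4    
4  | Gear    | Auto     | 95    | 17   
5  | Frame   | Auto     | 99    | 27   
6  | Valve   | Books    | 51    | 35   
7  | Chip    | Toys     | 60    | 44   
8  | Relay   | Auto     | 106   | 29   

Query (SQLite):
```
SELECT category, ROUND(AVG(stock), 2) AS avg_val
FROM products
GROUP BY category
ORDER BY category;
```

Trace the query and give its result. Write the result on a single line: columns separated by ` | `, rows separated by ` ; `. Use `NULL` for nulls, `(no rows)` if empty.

Apparel | 12 ; Auto | 24.33 ; Books | 31 ; Toys | 24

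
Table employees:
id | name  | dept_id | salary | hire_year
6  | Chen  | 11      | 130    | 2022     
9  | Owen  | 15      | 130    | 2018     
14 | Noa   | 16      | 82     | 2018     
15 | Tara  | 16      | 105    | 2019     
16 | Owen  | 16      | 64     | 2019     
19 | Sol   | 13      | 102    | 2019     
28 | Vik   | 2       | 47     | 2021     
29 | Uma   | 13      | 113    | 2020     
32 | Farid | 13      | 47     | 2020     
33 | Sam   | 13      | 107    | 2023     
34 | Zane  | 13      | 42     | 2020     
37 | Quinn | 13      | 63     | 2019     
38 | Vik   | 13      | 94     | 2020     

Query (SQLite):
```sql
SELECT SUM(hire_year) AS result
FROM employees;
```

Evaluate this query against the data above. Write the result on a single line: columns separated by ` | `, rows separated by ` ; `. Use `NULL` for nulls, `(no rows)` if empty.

26258

All hire_year values: [2022, 2018, 2018, 2019, 2019, 2019, 2021, 2020, 2020, 2023, 2020, 2019, 2020].
SUM of non-NULL values = 26258.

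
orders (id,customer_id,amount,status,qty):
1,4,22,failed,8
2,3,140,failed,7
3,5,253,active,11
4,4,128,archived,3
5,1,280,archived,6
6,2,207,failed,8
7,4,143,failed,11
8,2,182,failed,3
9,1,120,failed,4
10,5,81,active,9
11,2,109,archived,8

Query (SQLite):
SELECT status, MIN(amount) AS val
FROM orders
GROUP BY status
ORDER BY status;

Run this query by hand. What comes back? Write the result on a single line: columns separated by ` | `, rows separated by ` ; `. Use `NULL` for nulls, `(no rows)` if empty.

active | 81 ; archived | 109 ; failed | 22

Partition orders by status; compute MIN(amount) within each group.
  active: ids {3, 10} → MIN(amount)=81
  archived: ids {4, 5, 11} → MIN(amount)=109
  failed: ids {1, 2, 6, 7, 8, 9} → MIN(amount)=22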